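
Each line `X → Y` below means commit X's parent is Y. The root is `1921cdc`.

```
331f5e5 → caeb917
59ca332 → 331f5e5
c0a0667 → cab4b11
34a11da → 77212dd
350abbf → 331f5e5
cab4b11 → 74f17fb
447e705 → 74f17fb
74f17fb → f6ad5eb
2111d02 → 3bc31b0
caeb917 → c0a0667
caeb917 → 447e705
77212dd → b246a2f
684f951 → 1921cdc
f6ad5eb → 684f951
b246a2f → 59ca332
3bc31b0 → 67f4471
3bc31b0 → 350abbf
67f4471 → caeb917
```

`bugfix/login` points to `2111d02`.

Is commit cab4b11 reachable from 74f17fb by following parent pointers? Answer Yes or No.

Ancestors of 74f17fb: {1921cdc, 684f951, 74f17fb, f6ad5eb}.
cab4b11 is not in that set, so it is not an ancestor of 74f17fb.

No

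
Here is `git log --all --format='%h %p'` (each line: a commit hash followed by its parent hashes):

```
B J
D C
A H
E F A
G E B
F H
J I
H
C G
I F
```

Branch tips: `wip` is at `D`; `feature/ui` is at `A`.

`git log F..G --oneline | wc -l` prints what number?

Reachable from G: {A, B, E, F, G, H, I, J}.
Reachable from F: {F, H}.
In G's history but not F's: {A, B, E, G, I, J} — 6 commits.

6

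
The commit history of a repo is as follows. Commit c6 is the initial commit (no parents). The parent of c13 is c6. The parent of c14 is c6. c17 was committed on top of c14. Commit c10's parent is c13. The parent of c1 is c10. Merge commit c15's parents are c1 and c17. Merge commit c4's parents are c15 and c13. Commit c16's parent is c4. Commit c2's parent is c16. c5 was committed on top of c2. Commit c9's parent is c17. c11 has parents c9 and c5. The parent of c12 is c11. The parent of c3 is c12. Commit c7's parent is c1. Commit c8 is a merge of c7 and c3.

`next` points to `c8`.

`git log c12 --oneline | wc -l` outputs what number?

14

Walking parent pointers from c12: reachable set = {c1, c10, c11, c12, c13, c14, c15, c16, c17, c2, c4, c5, c6, c9}.
That is 14 commits.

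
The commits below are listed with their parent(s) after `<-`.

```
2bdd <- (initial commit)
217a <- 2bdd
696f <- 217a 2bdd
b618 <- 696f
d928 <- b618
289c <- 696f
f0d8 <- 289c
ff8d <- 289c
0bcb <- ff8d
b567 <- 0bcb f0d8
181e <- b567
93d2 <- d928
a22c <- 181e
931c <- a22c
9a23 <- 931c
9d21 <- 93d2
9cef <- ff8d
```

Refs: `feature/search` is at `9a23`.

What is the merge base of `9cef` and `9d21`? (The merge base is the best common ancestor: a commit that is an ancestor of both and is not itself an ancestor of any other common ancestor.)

696f

Ancestors of 9cef: {217a, 289c, 2bdd, 696f, 9cef, ff8d}.
Ancestors of 9d21: {217a, 2bdd, 696f, 93d2, 9d21, b618, d928}.
Common ancestors: {217a, 2bdd, 696f}.
Among these, 696f is not an ancestor of any other common ancestor — it is the merge base.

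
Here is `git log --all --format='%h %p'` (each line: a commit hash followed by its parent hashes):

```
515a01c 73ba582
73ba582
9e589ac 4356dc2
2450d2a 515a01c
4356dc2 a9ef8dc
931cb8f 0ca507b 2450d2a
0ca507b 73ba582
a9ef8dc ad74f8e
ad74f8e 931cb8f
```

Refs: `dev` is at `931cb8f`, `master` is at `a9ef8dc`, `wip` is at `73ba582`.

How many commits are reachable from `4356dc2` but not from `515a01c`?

Reachable from 4356dc2: {0ca507b, 2450d2a, 4356dc2, 515a01c, 73ba582, 931cb8f, a9ef8dc, ad74f8e}.
Reachable from 515a01c: {515a01c, 73ba582}.
In 4356dc2's history but not 515a01c's: {0ca507b, 2450d2a, 4356dc2, 931cb8f, a9ef8dc, ad74f8e} — 6 commits.

6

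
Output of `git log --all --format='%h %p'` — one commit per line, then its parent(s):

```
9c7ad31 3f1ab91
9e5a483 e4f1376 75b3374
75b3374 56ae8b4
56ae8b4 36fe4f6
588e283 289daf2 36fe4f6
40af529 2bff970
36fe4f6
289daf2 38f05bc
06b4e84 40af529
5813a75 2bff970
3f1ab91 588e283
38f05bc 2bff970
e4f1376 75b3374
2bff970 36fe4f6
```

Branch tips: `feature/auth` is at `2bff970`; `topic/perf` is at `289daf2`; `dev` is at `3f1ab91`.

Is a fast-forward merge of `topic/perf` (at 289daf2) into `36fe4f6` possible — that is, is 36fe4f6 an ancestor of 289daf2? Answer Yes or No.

Yes

A fast-forward from 36fe4f6 to 289daf2 is possible iff 36fe4f6 is an ancestor of 289daf2.
Ancestors of 289daf2: {289daf2, 2bff970, 36fe4f6, 38f05bc}.
36fe4f6 is among them, so fast-forward is possible.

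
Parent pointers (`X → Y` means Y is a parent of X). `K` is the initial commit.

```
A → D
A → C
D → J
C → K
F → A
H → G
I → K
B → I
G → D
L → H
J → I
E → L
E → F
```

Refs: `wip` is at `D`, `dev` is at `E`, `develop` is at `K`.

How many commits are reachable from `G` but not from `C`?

Reachable from G: {D, G, I, J, K}.
Reachable from C: {C, K}.
In G's history but not C's: {D, G, I, J} — 4 commits.

4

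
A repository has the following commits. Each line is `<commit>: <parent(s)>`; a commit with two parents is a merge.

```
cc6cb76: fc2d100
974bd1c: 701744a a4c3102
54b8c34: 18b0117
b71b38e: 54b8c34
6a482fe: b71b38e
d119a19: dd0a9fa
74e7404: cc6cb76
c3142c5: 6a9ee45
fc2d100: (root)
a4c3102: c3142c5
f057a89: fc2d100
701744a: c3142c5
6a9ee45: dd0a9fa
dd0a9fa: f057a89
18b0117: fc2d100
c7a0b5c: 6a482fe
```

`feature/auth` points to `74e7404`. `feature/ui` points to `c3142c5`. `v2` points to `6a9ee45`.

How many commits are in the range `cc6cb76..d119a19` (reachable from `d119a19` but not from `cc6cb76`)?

Reachable from d119a19: {d119a19, dd0a9fa, f057a89, fc2d100}.
Reachable from cc6cb76: {cc6cb76, fc2d100}.
In d119a19's history but not cc6cb76's: {d119a19, dd0a9fa, f057a89} — 3 commits.

3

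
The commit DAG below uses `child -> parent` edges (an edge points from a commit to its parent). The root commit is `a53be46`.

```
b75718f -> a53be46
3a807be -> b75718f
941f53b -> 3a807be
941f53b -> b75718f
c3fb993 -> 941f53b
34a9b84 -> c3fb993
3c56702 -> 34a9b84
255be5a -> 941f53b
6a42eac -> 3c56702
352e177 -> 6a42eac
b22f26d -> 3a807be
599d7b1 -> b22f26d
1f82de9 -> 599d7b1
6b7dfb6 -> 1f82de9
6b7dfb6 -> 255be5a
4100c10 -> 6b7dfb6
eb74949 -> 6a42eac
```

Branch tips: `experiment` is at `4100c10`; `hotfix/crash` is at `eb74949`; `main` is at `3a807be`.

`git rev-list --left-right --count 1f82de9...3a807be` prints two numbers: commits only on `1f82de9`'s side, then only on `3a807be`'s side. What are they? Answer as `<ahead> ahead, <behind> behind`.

Reachable from 1f82de9: {1f82de9, 3a807be, 599d7b1, a53be46, b22f26d, b75718f}.
Reachable from 3a807be: {3a807be, a53be46, b75718f}.
Only in 1f82de9's history (ahead): {1f82de9, 599d7b1, b22f26d} — 3.
Only in 3a807be's history (behind): {} — 0.

3 ahead, 0 behind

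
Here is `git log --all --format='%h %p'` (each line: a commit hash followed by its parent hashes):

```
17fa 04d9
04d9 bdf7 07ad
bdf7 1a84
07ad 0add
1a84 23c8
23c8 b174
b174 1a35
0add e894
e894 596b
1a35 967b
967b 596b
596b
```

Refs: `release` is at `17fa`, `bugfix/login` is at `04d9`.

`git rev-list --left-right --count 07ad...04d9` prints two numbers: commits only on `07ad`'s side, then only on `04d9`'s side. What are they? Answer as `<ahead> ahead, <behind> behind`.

Reachable from 07ad: {07ad, 0add, 596b, e894}.
Reachable from 04d9: {04d9, 07ad, 0add, 1a35, 1a84, 23c8, 596b, 967b, b174, bdf7, e894}.
Only in 07ad's history (ahead): {} — 0.
Only in 04d9's history (behind): {04d9, 1a35, 1a84, 23c8, 967b, b174, bdf7} — 7.

0 ahead, 7 behind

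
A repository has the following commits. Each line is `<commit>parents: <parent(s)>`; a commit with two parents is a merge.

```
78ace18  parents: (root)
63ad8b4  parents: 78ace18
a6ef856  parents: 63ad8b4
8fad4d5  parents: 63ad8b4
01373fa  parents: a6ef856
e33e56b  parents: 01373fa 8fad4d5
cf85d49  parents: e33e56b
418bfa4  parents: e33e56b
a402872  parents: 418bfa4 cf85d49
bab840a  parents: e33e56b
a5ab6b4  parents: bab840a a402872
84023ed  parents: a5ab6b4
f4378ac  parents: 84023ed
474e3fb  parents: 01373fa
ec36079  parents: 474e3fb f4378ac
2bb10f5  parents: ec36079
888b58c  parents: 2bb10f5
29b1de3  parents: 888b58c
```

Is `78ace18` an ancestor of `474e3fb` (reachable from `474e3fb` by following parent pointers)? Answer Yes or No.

Ancestors of 474e3fb (commits reachable by following parents): {01373fa, 474e3fb, 63ad8b4, 78ace18, a6ef856}.
78ace18 is in that set, so it is an ancestor of 474e3fb.

Yes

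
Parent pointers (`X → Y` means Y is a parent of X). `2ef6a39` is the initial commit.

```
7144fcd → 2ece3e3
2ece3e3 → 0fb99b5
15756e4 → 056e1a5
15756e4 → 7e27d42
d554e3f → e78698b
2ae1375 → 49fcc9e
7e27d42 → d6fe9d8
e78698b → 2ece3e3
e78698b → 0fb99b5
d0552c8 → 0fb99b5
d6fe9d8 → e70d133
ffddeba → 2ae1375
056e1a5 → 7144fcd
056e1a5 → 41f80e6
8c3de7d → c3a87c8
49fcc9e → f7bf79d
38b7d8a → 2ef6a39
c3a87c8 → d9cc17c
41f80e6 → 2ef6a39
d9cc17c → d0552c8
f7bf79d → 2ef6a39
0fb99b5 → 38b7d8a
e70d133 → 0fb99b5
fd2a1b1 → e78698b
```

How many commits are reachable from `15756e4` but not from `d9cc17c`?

8

Reachable from 15756e4: {056e1a5, 0fb99b5, 15756e4, 2ece3e3, 2ef6a39, 38b7d8a, 41f80e6, 7144fcd, 7e27d42, d6fe9d8, e70d133}.
Reachable from d9cc17c: {0fb99b5, 2ef6a39, 38b7d8a, d0552c8, d9cc17c}.
In 15756e4's history but not d9cc17c's: {056e1a5, 15756e4, 2ece3e3, 41f80e6, 7144fcd, 7e27d42, d6fe9d8, e70d133} — 8 commits.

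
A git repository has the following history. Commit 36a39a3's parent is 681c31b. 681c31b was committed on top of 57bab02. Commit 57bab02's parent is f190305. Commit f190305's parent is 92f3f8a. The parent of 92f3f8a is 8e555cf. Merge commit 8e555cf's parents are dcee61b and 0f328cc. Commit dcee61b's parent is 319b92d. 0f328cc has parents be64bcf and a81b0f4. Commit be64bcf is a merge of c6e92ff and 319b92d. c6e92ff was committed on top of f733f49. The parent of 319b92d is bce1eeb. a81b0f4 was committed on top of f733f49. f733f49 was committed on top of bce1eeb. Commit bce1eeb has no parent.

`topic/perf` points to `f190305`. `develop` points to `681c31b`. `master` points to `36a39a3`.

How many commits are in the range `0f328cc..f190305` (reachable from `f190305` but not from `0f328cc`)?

4

Reachable from f190305: {0f328cc, 319b92d, 8e555cf, 92f3f8a, a81b0f4, bce1eeb, be64bcf, c6e92ff, dcee61b, f190305, f733f49}.
Reachable from 0f328cc: {0f328cc, 319b92d, a81b0f4, bce1eeb, be64bcf, c6e92ff, f733f49}.
In f190305's history but not 0f328cc's: {8e555cf, 92f3f8a, dcee61b, f190305} — 4 commits.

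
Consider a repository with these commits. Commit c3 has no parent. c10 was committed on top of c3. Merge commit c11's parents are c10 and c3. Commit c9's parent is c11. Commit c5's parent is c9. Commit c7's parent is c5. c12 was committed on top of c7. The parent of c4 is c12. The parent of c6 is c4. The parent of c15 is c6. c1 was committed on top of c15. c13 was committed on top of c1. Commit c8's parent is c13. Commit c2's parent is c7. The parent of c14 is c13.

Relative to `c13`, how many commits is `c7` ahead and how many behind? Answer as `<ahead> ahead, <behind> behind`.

0 ahead, 6 behind

Reachable from c7: {c10, c11, c3, c5, c7, c9}.
Reachable from c13: {c1, c10, c11, c12, c13, c15, c3, c4, c5, c6, c7, c9}.
Only in c7's history (ahead): {} — 0.
Only in c13's history (behind): {c1, c12, c13, c15, c4, c6} — 6.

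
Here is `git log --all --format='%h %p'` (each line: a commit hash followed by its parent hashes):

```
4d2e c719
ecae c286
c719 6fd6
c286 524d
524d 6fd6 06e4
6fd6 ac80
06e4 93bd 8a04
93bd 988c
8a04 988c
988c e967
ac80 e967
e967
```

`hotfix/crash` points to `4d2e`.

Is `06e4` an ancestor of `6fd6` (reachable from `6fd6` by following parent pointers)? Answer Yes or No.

Ancestors of 6fd6: {6fd6, ac80, e967}.
06e4 is not in that set, so it is not an ancestor of 6fd6.

No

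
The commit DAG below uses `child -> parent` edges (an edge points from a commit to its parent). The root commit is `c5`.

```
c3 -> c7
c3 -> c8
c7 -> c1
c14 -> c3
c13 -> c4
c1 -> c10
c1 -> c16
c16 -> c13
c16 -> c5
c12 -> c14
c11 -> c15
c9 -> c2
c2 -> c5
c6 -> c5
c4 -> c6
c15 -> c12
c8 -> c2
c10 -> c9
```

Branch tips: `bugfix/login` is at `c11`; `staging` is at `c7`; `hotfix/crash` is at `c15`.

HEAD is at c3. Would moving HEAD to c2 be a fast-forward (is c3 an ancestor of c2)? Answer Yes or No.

A fast-forward from c3 to c2 is possible iff c3 is an ancestor of c2.
Ancestors of c2: {c2, c5}.
c3 is not among them, so fast-forward is not possible.

No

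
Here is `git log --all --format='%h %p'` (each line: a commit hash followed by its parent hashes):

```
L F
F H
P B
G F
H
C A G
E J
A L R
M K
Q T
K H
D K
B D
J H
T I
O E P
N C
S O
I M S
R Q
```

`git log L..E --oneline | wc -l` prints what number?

Reachable from E: {E, H, J}.
Reachable from L: {F, H, L}.
In E's history but not L's: {E, J} — 2 commits.

2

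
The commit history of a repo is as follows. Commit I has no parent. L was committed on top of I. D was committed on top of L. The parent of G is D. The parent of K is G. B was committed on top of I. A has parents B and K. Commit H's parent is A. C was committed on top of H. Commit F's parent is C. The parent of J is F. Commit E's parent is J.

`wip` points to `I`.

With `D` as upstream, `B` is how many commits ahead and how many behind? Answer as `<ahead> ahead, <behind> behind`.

Reachable from B: {B, I}.
Reachable from D: {D, I, L}.
Only in B's history (ahead): {B} — 1.
Only in D's history (behind): {D, L} — 2.

1 ahead, 2 behind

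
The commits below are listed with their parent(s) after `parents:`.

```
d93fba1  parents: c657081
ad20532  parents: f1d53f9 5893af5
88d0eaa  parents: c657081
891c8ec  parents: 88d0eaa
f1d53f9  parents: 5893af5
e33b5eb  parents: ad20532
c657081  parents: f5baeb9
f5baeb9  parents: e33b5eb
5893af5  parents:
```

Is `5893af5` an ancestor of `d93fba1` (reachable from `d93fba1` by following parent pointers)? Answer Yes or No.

Ancestors of d93fba1 (commits reachable by following parents): {5893af5, ad20532, c657081, d93fba1, e33b5eb, f1d53f9, f5baeb9}.
5893af5 is in that set, so it is an ancestor of d93fba1.

Yes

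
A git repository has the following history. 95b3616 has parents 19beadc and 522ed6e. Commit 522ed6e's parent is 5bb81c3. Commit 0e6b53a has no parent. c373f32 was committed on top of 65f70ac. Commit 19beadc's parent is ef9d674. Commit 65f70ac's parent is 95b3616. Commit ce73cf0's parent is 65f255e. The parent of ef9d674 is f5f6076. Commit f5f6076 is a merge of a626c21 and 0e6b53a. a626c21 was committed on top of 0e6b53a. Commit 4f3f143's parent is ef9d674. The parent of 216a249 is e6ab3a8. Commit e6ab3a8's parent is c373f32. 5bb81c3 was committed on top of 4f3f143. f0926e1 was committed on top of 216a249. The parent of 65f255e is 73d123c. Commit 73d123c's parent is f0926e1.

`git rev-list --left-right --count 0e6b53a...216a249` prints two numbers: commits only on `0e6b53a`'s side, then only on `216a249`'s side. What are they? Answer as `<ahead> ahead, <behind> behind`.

Reachable from 0e6b53a: {0e6b53a}.
Reachable from 216a249: {0e6b53a, 19beadc, 216a249, 4f3f143, 522ed6e, 5bb81c3, 65f70ac, 95b3616, a626c21, c373f32, e6ab3a8, ef9d674, f5f6076}.
Only in 0e6b53a's history (ahead): {} — 0.
Only in 216a249's history (behind): {19beadc, 216a249, 4f3f143, 522ed6e, 5bb81c3, 65f70ac, 95b3616, a626c21, c373f32, e6ab3a8, ef9d674, f5f6076} — 12.

0 ahead, 12 behind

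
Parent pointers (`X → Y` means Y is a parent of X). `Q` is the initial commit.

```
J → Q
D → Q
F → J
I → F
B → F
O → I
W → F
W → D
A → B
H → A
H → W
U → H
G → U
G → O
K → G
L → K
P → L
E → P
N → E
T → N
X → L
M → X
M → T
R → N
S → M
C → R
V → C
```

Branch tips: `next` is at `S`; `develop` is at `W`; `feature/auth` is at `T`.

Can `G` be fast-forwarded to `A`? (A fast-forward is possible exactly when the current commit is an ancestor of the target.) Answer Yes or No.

No

A fast-forward from G to A is possible iff G is an ancestor of A.
Ancestors of A: {A, B, F, J, Q}.
G is not among them, so fast-forward is not possible.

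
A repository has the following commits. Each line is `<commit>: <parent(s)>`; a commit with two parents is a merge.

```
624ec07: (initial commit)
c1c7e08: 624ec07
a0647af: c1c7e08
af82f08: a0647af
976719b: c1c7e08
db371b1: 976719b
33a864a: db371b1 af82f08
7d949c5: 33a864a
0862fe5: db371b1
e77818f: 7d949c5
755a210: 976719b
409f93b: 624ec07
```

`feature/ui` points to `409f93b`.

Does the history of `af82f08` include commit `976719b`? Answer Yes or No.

No

Ancestors of af82f08: {624ec07, a0647af, af82f08, c1c7e08}.
976719b is not in that set, so it is not an ancestor of af82f08.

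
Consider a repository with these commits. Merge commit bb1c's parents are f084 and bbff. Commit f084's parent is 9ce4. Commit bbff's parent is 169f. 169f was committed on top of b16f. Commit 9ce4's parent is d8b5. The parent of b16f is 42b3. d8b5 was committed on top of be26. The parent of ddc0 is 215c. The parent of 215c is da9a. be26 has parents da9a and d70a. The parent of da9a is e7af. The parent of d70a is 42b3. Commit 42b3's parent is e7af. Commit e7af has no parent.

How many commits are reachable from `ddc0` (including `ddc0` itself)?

Walking parent pointers from ddc0: reachable set = {215c, da9a, ddc0, e7af}.
That is 4 commits.

4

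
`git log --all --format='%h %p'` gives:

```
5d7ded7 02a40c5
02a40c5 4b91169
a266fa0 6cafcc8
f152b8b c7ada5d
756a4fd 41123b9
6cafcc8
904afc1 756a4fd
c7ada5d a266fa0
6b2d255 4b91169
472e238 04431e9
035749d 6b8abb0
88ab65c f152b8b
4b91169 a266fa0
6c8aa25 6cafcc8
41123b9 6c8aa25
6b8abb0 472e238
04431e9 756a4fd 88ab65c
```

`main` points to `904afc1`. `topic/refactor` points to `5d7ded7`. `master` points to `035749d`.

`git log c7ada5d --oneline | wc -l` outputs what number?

Walking parent pointers from c7ada5d: reachable set = {6cafcc8, a266fa0, c7ada5d}.
That is 3 commits.

3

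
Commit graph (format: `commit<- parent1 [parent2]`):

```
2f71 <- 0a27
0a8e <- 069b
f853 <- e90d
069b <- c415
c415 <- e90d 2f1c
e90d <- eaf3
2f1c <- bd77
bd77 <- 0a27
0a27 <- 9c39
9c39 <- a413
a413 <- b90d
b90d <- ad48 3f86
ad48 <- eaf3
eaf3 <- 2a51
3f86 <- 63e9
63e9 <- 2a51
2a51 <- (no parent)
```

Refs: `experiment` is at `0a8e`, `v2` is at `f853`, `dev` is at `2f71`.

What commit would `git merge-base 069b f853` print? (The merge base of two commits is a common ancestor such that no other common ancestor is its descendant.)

Ancestors of 069b: {069b, 0a27, 2a51, 2f1c, 3f86, 63e9, 9c39, a413, ad48, b90d, bd77, c415, e90d, eaf3}.
Ancestors of f853: {2a51, e90d, eaf3, f853}.
Common ancestors: {2a51, e90d, eaf3}.
Among these, e90d is not an ancestor of any other common ancestor — it is the merge base.

e90d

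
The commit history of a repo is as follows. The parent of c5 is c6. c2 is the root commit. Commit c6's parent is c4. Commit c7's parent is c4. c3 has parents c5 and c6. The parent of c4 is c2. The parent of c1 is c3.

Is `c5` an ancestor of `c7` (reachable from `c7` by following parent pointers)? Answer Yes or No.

Ancestors of c7: {c2, c4, c7}.
c5 is not in that set, so it is not an ancestor of c7.

No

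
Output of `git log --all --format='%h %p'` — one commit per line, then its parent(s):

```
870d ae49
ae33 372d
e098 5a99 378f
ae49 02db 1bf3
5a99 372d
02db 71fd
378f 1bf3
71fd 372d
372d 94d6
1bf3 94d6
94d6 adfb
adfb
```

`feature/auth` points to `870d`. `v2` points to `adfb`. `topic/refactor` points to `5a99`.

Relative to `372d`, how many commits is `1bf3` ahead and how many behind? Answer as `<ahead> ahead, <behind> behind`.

1 ahead, 1 behind

Reachable from 1bf3: {1bf3, 94d6, adfb}.
Reachable from 372d: {372d, 94d6, adfb}.
Only in 1bf3's history (ahead): {1bf3} — 1.
Only in 372d's history (behind): {372d} — 1.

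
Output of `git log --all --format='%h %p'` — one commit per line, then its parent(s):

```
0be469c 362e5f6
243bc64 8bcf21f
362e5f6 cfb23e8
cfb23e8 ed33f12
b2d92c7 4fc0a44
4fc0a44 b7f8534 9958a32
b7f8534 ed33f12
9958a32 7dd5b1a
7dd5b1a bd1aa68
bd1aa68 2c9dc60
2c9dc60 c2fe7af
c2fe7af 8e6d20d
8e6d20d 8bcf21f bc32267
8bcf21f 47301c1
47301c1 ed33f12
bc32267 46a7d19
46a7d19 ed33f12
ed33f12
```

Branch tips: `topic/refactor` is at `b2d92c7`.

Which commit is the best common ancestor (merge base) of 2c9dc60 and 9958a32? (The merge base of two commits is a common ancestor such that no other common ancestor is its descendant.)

2c9dc60

Ancestors of 2c9dc60: {2c9dc60, 46a7d19, 47301c1, 8bcf21f, 8e6d20d, bc32267, c2fe7af, ed33f12}.
Ancestors of 9958a32: {2c9dc60, 46a7d19, 47301c1, 7dd5b1a, 8bcf21f, 8e6d20d, 9958a32, bc32267, bd1aa68, c2fe7af, ed33f12}.
Common ancestors: {2c9dc60, 46a7d19, 47301c1, 8bcf21f, 8e6d20d, bc32267, c2fe7af, ed33f12}.
Among these, 2c9dc60 is not an ancestor of any other common ancestor — it is the merge base.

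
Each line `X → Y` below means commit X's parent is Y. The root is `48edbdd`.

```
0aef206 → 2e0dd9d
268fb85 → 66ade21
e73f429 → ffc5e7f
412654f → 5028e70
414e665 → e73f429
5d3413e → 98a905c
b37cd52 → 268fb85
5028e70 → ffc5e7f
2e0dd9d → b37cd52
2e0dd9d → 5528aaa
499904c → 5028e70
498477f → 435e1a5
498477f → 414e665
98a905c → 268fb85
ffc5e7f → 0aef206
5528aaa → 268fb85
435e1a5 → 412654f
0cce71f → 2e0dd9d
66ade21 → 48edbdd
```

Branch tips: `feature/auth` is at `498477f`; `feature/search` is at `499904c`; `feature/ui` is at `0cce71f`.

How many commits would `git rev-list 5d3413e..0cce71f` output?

4

Reachable from 0cce71f: {0cce71f, 268fb85, 2e0dd9d, 48edbdd, 5528aaa, 66ade21, b37cd52}.
Reachable from 5d3413e: {268fb85, 48edbdd, 5d3413e, 66ade21, 98a905c}.
In 0cce71f's history but not 5d3413e's: {0cce71f, 2e0dd9d, 5528aaa, b37cd52} — 4 commits.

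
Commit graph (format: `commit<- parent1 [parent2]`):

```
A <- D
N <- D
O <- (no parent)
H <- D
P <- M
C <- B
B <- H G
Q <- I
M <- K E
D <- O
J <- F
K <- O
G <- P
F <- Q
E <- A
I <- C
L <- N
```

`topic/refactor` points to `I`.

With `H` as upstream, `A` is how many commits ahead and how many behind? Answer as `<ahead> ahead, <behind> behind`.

1 ahead, 1 behind

Reachable from A: {A, D, O}.
Reachable from H: {D, H, O}.
Only in A's history (ahead): {A} — 1.
Only in H's history (behind): {H} — 1.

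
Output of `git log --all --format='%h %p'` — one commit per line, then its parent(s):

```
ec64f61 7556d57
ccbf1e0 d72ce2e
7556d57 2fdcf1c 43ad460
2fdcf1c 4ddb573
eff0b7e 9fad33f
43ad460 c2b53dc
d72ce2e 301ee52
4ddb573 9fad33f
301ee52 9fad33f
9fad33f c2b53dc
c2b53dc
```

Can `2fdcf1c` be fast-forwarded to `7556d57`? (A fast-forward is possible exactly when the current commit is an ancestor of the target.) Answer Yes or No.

A fast-forward from 2fdcf1c to 7556d57 is possible iff 2fdcf1c is an ancestor of 7556d57.
Ancestors of 7556d57: {2fdcf1c, 43ad460, 4ddb573, 7556d57, 9fad33f, c2b53dc}.
2fdcf1c is among them, so fast-forward is possible.

Yes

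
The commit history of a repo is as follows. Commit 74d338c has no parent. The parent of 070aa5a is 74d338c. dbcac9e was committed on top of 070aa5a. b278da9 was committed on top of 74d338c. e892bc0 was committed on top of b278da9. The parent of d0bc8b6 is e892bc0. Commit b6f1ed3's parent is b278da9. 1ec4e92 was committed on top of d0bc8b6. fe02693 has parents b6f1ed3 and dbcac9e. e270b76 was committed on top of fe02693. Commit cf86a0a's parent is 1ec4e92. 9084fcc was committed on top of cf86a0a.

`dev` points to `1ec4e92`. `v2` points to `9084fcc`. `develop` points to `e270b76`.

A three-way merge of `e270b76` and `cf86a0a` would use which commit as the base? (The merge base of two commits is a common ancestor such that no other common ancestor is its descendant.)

Ancestors of e270b76: {070aa5a, 74d338c, b278da9, b6f1ed3, dbcac9e, e270b76, fe02693}.
Ancestors of cf86a0a: {1ec4e92, 74d338c, b278da9, cf86a0a, d0bc8b6, e892bc0}.
Common ancestors: {74d338c, b278da9}.
Among these, b278da9 is not an ancestor of any other common ancestor — it is the merge base.

b278da9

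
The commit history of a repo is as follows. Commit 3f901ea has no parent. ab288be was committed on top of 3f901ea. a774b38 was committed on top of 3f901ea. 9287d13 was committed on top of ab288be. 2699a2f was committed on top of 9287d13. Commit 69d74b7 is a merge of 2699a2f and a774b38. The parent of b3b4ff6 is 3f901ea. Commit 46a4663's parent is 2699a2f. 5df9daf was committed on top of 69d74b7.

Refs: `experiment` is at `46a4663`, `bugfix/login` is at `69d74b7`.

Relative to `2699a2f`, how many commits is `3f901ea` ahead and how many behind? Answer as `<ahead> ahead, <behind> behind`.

Reachable from 3f901ea: {3f901ea}.
Reachable from 2699a2f: {2699a2f, 3f901ea, 9287d13, ab288be}.
Only in 3f901ea's history (ahead): {} — 0.
Only in 2699a2f's history (behind): {2699a2f, 9287d13, ab288be} — 3.

0 ahead, 3 behind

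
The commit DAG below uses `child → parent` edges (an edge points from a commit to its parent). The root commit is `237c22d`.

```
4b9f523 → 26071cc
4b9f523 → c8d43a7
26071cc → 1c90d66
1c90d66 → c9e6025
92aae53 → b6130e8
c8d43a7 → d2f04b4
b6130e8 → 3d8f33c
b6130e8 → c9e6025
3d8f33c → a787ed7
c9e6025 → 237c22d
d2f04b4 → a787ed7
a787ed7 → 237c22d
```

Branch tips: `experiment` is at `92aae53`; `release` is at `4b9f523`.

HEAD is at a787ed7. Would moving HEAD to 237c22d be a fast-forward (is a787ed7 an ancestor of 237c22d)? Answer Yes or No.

No

A fast-forward from a787ed7 to 237c22d is possible iff a787ed7 is an ancestor of 237c22d.
Ancestors of 237c22d: {237c22d}.
a787ed7 is not among them, so fast-forward is not possible.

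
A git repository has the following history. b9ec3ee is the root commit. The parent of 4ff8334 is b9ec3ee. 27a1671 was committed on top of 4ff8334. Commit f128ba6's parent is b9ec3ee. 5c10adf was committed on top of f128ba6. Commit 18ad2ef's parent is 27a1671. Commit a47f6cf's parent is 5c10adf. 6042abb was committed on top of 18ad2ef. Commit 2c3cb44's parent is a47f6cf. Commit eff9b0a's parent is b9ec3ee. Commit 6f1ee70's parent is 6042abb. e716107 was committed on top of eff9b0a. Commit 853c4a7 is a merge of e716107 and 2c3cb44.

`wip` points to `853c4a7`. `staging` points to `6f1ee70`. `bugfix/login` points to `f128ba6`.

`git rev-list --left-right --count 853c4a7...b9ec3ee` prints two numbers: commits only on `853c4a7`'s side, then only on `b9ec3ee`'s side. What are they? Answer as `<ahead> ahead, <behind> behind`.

Reachable from 853c4a7: {2c3cb44, 5c10adf, 853c4a7, a47f6cf, b9ec3ee, e716107, eff9b0a, f128ba6}.
Reachable from b9ec3ee: {b9ec3ee}.
Only in 853c4a7's history (ahead): {2c3cb44, 5c10adf, 853c4a7, a47f6cf, e716107, eff9b0a, f128ba6} — 7.
Only in b9ec3ee's history (behind): {} — 0.

7 ahead, 0 behind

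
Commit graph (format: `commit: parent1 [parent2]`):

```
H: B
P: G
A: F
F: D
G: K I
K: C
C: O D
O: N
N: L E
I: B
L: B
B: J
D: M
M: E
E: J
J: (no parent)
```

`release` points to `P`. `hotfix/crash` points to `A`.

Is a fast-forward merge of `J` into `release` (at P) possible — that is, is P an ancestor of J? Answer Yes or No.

A fast-forward from P to J is possible iff P is an ancestor of J.
Ancestors of J: {J}.
P is not among them, so fast-forward is not possible.

No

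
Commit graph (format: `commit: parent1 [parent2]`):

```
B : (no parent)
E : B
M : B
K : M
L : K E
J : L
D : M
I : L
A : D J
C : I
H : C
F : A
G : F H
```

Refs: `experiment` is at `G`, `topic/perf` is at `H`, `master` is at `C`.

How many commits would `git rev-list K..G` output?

Reachable from G: {A, B, C, D, E, F, G, H, I, J, K, L, M}.
Reachable from K: {B, K, M}.
In G's history but not K's: {A, C, D, E, F, G, H, I, J, L} — 10 commits.

10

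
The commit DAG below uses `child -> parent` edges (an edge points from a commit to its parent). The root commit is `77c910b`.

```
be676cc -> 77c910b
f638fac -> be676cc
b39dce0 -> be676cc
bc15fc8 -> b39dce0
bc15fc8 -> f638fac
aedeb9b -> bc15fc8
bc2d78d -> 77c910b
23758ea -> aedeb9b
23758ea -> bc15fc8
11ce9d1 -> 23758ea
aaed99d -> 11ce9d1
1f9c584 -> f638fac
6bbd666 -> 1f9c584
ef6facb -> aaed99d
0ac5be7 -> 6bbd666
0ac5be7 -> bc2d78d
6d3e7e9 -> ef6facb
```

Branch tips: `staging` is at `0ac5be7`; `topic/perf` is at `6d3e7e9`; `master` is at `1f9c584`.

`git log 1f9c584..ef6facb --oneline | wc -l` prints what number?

Reachable from ef6facb: {11ce9d1, 23758ea, 77c910b, aaed99d, aedeb9b, b39dce0, bc15fc8, be676cc, ef6facb, f638fac}.
Reachable from 1f9c584: {1f9c584, 77c910b, be676cc, f638fac}.
In ef6facb's history but not 1f9c584's: {11ce9d1, 23758ea, aaed99d, aedeb9b, b39dce0, bc15fc8, ef6facb} — 7 commits.

7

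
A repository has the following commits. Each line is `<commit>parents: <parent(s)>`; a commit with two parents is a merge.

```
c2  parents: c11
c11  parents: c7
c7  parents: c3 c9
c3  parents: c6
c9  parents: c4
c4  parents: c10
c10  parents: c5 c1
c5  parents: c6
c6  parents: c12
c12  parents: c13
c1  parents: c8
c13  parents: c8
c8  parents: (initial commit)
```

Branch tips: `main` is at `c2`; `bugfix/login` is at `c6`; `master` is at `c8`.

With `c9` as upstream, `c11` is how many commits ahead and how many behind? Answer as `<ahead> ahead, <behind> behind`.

3 ahead, 0 behind

Reachable from c11: {c1, c10, c11, c12, c13, c3, c4, c5, c6, c7, c8, c9}.
Reachable from c9: {c1, c10, c12, c13, c4, c5, c6, c8, c9}.
Only in c11's history (ahead): {c11, c3, c7} — 3.
Only in c9's history (behind): {} — 0.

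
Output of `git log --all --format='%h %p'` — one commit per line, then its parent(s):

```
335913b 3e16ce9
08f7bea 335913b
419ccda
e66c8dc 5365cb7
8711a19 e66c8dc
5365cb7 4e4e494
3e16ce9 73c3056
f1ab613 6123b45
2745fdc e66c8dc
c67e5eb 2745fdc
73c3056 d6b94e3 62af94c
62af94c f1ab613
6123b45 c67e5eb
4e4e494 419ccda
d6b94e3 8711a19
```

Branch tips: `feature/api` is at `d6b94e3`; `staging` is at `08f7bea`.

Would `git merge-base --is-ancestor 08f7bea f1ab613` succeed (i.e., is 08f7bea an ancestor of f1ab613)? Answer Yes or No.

Ancestors of f1ab613: {2745fdc, 419ccda, 4e4e494, 5365cb7, 6123b45, c67e5eb, e66c8dc, f1ab613}.
08f7bea is not in that set, so it is not an ancestor of f1ab613.

No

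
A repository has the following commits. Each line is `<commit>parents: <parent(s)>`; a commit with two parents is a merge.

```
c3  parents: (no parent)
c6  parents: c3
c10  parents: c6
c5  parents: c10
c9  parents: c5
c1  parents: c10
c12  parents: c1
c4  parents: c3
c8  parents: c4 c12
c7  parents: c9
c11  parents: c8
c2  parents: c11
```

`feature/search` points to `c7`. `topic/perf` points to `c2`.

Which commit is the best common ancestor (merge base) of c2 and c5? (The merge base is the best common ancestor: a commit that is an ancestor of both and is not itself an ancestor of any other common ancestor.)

Ancestors of c2: {c1, c10, c11, c12, c2, c3, c4, c6, c8}.
Ancestors of c5: {c10, c3, c5, c6}.
Common ancestors: {c10, c3, c6}.
Among these, c10 is not an ancestor of any other common ancestor — it is the merge base.

c10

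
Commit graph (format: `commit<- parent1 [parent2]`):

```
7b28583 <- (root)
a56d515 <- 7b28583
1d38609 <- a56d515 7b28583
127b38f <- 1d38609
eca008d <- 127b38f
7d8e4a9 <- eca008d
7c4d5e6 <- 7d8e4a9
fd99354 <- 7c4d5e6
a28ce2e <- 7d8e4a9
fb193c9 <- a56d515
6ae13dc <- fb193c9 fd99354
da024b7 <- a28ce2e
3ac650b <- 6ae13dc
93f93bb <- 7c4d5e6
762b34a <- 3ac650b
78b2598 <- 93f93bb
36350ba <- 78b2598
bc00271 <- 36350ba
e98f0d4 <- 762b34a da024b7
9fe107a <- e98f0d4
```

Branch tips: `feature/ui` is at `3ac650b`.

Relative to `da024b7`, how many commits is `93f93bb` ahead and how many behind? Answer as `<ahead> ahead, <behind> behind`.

2 ahead, 2 behind

Reachable from 93f93bb: {127b38f, 1d38609, 7b28583, 7c4d5e6, 7d8e4a9, 93f93bb, a56d515, eca008d}.
Reachable from da024b7: {127b38f, 1d38609, 7b28583, 7d8e4a9, a28ce2e, a56d515, da024b7, eca008d}.
Only in 93f93bb's history (ahead): {7c4d5e6, 93f93bb} — 2.
Only in da024b7's history (behind): {a28ce2e, da024b7} — 2.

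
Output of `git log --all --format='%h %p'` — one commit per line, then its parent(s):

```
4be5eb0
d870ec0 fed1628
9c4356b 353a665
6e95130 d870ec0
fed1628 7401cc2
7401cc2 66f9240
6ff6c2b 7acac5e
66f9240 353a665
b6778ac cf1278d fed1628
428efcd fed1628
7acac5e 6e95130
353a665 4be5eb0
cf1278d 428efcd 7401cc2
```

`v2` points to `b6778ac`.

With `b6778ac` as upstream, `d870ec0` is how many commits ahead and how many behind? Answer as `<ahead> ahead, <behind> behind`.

1 ahead, 3 behind

Reachable from d870ec0: {353a665, 4be5eb0, 66f9240, 7401cc2, d870ec0, fed1628}.
Reachable from b6778ac: {353a665, 428efcd, 4be5eb0, 66f9240, 7401cc2, b6778ac, cf1278d, fed1628}.
Only in d870ec0's history (ahead): {d870ec0} — 1.
Only in b6778ac's history (behind): {428efcd, b6778ac, cf1278d} — 3.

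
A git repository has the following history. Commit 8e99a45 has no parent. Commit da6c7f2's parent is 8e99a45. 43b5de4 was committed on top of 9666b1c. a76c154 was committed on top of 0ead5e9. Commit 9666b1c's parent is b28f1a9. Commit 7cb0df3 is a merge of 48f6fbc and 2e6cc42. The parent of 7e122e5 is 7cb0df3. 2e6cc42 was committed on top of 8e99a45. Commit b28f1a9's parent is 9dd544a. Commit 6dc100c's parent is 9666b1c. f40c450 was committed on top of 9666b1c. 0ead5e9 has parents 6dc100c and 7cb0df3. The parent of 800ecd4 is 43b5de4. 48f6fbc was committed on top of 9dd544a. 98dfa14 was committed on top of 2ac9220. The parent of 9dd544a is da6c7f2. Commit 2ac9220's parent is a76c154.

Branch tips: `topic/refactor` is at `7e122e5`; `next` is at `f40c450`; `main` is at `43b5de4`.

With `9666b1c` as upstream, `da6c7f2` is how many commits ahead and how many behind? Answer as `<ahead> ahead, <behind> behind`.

0 ahead, 3 behind

Reachable from da6c7f2: {8e99a45, da6c7f2}.
Reachable from 9666b1c: {8e99a45, 9666b1c, 9dd544a, b28f1a9, da6c7f2}.
Only in da6c7f2's history (ahead): {} — 0.
Only in 9666b1c's history (behind): {9666b1c, 9dd544a, b28f1a9} — 3.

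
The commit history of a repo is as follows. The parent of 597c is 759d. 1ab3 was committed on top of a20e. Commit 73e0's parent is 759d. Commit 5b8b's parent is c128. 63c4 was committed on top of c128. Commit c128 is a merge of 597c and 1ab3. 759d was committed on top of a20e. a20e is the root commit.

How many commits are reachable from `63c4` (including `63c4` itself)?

Walking parent pointers from 63c4: reachable set = {1ab3, 597c, 63c4, 759d, a20e, c128}.
That is 6 commits.

6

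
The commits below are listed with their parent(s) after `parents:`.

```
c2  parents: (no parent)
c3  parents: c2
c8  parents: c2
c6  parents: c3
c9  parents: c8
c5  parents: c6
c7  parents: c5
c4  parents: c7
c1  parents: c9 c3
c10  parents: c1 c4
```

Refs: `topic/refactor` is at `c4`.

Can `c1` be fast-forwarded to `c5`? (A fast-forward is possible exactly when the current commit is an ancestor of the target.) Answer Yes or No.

A fast-forward from c1 to c5 is possible iff c1 is an ancestor of c5.
Ancestors of c5: {c2, c3, c5, c6}.
c1 is not among them, so fast-forward is not possible.

No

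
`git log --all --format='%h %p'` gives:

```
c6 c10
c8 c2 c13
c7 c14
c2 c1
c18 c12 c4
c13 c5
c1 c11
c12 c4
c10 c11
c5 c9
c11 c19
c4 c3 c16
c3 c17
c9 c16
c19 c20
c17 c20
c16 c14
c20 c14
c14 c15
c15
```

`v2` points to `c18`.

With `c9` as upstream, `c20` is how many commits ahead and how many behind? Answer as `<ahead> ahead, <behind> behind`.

1 ahead, 2 behind

Reachable from c20: {c14, c15, c20}.
Reachable from c9: {c14, c15, c16, c9}.
Only in c20's history (ahead): {c20} — 1.
Only in c9's history (behind): {c16, c9} — 2.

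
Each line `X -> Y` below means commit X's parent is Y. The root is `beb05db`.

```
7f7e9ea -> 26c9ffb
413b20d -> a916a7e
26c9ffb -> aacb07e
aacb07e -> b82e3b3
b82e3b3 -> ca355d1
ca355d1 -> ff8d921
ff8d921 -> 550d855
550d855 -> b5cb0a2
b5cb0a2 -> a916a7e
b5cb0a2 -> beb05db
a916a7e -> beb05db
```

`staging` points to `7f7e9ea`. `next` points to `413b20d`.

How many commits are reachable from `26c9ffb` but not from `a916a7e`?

7

Reachable from 26c9ffb: {26c9ffb, 550d855, a916a7e, aacb07e, b5cb0a2, b82e3b3, beb05db, ca355d1, ff8d921}.
Reachable from a916a7e: {a916a7e, beb05db}.
In 26c9ffb's history but not a916a7e's: {26c9ffb, 550d855, aacb07e, b5cb0a2, b82e3b3, ca355d1, ff8d921} — 7 commits.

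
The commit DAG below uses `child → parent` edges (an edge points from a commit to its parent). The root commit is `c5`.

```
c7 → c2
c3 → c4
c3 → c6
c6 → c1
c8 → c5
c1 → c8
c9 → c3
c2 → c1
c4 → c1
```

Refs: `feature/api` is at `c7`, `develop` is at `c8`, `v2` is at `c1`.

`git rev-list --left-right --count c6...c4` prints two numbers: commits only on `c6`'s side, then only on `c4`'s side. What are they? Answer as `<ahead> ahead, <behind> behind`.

1 ahead, 1 behind

Reachable from c6: {c1, c5, c6, c8}.
Reachable from c4: {c1, c4, c5, c8}.
Only in c6's history (ahead): {c6} — 1.
Only in c4's history (behind): {c4} — 1.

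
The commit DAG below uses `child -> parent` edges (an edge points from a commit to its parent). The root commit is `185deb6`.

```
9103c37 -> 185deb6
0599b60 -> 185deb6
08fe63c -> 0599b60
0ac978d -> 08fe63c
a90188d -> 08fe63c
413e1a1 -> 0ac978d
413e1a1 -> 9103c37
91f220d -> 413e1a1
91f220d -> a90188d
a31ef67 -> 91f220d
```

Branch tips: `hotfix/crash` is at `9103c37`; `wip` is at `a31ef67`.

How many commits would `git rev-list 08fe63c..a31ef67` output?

6

Reachable from a31ef67: {0599b60, 08fe63c, 0ac978d, 185deb6, 413e1a1, 9103c37, 91f220d, a31ef67, a90188d}.
Reachable from 08fe63c: {0599b60, 08fe63c, 185deb6}.
In a31ef67's history but not 08fe63c's: {0ac978d, 413e1a1, 9103c37, 91f220d, a31ef67, a90188d} — 6 commits.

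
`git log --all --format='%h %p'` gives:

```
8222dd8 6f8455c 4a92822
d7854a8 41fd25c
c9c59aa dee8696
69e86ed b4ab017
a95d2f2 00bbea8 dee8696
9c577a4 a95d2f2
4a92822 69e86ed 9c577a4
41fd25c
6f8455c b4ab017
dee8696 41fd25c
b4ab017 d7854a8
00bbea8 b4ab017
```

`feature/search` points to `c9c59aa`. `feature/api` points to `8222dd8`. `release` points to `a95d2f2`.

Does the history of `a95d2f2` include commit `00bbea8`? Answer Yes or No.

Yes

Ancestors of a95d2f2 (commits reachable by following parents): {00bbea8, 41fd25c, a95d2f2, b4ab017, d7854a8, dee8696}.
00bbea8 is in that set, so it is an ancestor of a95d2f2.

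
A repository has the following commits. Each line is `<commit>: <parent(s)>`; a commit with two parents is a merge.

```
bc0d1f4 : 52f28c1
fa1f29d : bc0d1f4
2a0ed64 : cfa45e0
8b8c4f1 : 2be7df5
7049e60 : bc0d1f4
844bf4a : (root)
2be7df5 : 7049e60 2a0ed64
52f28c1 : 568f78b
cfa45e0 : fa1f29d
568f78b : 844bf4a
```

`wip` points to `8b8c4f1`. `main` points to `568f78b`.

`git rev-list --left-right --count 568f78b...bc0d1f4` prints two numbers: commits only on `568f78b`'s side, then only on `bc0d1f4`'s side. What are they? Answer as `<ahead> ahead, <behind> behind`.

Reachable from 568f78b: {568f78b, 844bf4a}.
Reachable from bc0d1f4: {52f28c1, 568f78b, 844bf4a, bc0d1f4}.
Only in 568f78b's history (ahead): {} — 0.
Only in bc0d1f4's history (behind): {52f28c1, bc0d1f4} — 2.

0 ahead, 2 behind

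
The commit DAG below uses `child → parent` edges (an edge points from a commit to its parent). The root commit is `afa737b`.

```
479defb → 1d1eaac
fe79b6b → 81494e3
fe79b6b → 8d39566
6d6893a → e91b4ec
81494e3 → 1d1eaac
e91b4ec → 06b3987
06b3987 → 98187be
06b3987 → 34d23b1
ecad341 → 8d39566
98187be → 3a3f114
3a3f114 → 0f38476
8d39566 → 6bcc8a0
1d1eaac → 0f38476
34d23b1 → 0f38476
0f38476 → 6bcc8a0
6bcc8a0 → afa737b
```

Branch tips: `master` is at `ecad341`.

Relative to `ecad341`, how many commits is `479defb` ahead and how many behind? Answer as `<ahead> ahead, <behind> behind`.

3 ahead, 2 behind

Reachable from 479defb: {0f38476, 1d1eaac, 479defb, 6bcc8a0, afa737b}.
Reachable from ecad341: {6bcc8a0, 8d39566, afa737b, ecad341}.
Only in 479defb's history (ahead): {0f38476, 1d1eaac, 479defb} — 3.
Only in ecad341's history (behind): {8d39566, ecad341} — 2.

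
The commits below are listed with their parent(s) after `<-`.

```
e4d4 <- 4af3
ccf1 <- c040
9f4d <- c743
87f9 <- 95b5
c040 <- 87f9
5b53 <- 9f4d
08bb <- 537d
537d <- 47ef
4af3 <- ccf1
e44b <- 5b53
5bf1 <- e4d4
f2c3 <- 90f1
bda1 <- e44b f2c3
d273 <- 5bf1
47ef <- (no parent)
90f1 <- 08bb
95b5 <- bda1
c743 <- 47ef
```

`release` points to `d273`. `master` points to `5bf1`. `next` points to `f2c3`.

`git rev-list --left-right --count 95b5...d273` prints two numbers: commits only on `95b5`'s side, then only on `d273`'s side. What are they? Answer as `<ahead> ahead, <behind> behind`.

Reachable from 95b5: {08bb, 47ef, 537d, 5b53, 90f1, 95b5, 9f4d, bda1, c743, e44b, f2c3}.
Reachable from d273: {08bb, 47ef, 4af3, 537d, 5b53, 5bf1, 87f9, 90f1, 95b5, 9f4d, bda1, c040, c743, ccf1, d273, e44b, e4d4, f2c3}.
Only in 95b5's history (ahead): {} — 0.
Only in d273's history (behind): {4af3, 5bf1, 87f9, c040, ccf1, d273, e4d4} — 7.

0 ahead, 7 behind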